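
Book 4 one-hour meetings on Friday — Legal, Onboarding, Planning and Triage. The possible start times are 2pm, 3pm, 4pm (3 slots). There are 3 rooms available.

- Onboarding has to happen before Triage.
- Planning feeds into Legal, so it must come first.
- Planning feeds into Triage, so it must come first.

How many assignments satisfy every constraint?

Splitting on Legal: it can be 3pm (3), 4pm (5). Listing each branch's schedules as (Onboarding, Planning, Triage):
Legal=3pm: (2pm,2pm,3pm) (2pm,2pm,4pm) (3pm,2pm,4pm) — 3.
Legal=4pm: (2pm,2pm,3pm) (2pm,2pm,4pm) (2pm,3pm,4pm) (3pm,2pm,4pm) (3pm,3pm,4pm) — 5.
Summing: 3 + 5 = 8.

8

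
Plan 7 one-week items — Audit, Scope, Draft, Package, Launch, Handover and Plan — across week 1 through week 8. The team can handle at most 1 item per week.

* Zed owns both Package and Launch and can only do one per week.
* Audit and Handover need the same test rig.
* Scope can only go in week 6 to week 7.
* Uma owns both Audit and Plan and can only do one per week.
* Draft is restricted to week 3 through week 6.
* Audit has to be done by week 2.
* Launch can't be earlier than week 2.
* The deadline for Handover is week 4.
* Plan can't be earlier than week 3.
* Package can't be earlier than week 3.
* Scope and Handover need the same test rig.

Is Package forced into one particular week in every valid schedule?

No

Package can be week 3 (e.g. Handover in week 2; Audit in week 1; Scope in week 6; Launch in week 7; Package in week 3; Plan in week 5; Draft in week 4) or week 4 (e.g. Handover=week 2; Launch=week 7; Draft=week 3; Package=week 4; Audit=week 1; Scope=week 6; Plan=week 5).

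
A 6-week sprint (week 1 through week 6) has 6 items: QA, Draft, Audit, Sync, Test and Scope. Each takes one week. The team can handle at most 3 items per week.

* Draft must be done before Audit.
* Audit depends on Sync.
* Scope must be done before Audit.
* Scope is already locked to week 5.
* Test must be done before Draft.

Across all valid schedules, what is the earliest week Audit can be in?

Precedence pushes Audit to at least week 6.
Audit at week 6 is achievable: Sync in week 1; Audit in week 6; Draft in week 2; Scope in week 5; QA in week 1; Test in week 1.

week 6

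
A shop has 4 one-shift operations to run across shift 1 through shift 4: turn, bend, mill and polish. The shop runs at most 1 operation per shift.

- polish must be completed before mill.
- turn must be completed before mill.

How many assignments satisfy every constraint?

8

Splitting on turn: it can be shift 1 (3), shift 2 (3), shift 3 (2). Listing each branch's schedules as (bend, mill, polish) by shift number:
turn=shift 1: (2,4,3) (3,4,2) (4,3,2) — 3.
turn=shift 2: (1,4,3) (3,4,1) (4,3,1) — 3.
turn=shift 3: (1,4,2) (2,4,1) — 2.
Summing: 3 + 3 + 2 = 8.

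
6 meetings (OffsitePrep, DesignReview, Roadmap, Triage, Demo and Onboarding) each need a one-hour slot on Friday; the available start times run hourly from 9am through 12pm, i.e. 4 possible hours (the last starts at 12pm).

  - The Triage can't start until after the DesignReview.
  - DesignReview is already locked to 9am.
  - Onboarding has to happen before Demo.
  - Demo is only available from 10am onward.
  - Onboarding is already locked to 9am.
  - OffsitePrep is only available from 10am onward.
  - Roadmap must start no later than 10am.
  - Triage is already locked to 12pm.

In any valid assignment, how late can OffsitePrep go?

12pm

OffsitePrep is available from 10am.
OffsitePrep at 12pm is achievable: Roadmap in 9am; DesignReview in 9am; Onboarding in 9am; OffsitePrep in 12pm; Demo in 10am; Triage in 12pm.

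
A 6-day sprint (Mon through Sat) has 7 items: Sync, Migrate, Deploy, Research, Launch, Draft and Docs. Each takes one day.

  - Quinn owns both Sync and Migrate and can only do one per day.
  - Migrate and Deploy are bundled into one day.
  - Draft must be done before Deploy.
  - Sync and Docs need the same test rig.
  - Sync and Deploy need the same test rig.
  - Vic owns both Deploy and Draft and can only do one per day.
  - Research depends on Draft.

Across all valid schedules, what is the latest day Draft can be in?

Downstream work caps Draft at Fri.
Draft at Fri is achievable: Research in Sat, Docs in Tue, Launch in Mon, Deploy in Sat, Migrate in Sat, Draft in Fri, Sync in Mon.

Fri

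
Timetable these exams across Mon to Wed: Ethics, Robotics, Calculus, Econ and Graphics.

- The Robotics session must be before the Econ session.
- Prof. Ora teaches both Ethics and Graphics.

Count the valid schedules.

Splitting on Ethics: it can be Mon (18), Tue (18), Wed (18). Listing each branch's schedules as (Robotics, Calculus, Econ, Graphics):
Ethics=Mon: (Mon,Mon,Tue,Tue) (Mon,Mon,Tue,Wed) (Mon,Mon,Wed,Tue) (Mon,Mon,Wed,Wed) (Mon,Tue,Tue,Tue) (Mon,Tue,Tue,Wed) (Mon,Tue,Wed,Tue) (Mon,Tue,Wed,Wed) (Mon,Wed,Tue,Tue) (Mon,Wed,Tue,Wed) (Mon,Wed,Wed,Tue) (Mon,Wed,Wed,Wed) (Tue,Mon,Wed,Tue) (Tue,Mon,Wed,Wed) (Tue,Tue,Wed,Tue) (Tue,Tue,Wed,Wed) (Tue,Wed,Wed,Tue) (Tue,Wed,Wed,Wed) — 18.
Ethics=Tue: (Mon,Mon,Tue,Mon) (Mon,Mon,Tue,Wed) (Mon,Mon,Wed,Mon) (Mon,Mon,Wed,Wed) (Mon,Tue,Tue,Mon) (Mon,Tue,Tue,Wed) (Mon,Tue,Wed,Mon) (Mon,Tue,Wed,Wed) (Mon,Wed,Tue,Mon) (Mon,Wed,Tue,Wed) (Mon,Wed,Wed,Mon) (Mon,Wed,Wed,Wed) (Tue,Mon,Wed,Mon) (Tue,Mon,Wed,Wed) (Tue,Tue,Wed,Mon) (Tue,Tue,Wed,Wed) (Tue,Wed,Wed,Mon) (Tue,Wed,Wed,Wed) — 18.
Ethics=Wed: (Mon,Mon,Tue,Mon) (Mon,Mon,Tue,Tue) (Mon,Mon,Wed,Mon) (Mon,Mon,Wed,Tue) (Mon,Tue,Tue,Mon) (Mon,Tue,Tue,Tue) (Mon,Tue,Wed,Mon) (Mon,Tue,Wed,Tue) (Mon,Wed,Tue,Mon) (Mon,Wed,Tue,Tue) (Mon,Wed,Wed,Mon) (Mon,Wed,Wed,Tue) (Tue,Mon,Wed,Mon) (Tue,Mon,Wed,Tue) (Tue,Tue,Wed,Mon) (Tue,Tue,Wed,Tue) (Tue,Wed,Wed,Mon) (Tue,Wed,Wed,Tue) — 18.
Summing: 18 + 18 + 18 = 54.

54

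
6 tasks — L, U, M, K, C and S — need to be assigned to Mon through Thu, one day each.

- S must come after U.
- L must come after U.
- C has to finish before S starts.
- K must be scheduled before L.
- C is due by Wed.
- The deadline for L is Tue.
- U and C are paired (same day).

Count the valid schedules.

12

Splitting on M: it can be Mon (3), Tue (3), Wed (3), Thu (3). Listing each branch's schedules as (L, U, K, C, S):
M=Mon: (Tue,Mon,Mon,Mon,Tue) (Tue,Mon,Mon,Mon,Wed) (Tue,Mon,Mon,Mon,Thu) — 3.
M=Tue: (Tue,Mon,Mon,Mon,Tue) (Tue,Mon,Mon,Mon,Wed) (Tue,Mon,Mon,Mon,Thu) — 3.
M=Wed: (Tue,Mon,Mon,Mon,Tue) (Tue,Mon,Mon,Mon,Wed) (Tue,Mon,Mon,Mon,Thu) — 3.
M=Thu: (Tue,Mon,Mon,Mon,Tue) (Tue,Mon,Mon,Mon,Wed) (Tue,Mon,Mon,Mon,Thu) — 3.
Summing: 3 + 3 + 3 + 3 = 12.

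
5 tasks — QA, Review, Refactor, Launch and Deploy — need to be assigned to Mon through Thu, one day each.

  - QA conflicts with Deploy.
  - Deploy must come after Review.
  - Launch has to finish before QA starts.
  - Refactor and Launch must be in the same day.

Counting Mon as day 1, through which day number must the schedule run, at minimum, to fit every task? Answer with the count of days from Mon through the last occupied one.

The precedence chain requires at least 2 distinct days.
Could 2 days be enough, i.e. nothing placed later than Tue? No: Deploy must come after Review (at Mon or later) → {Tue}; QA must come after Launch (at Mon or later) → {Tue}; Deploy can't share with QA (Tue) → nothing is left.
So 2 days is not enough.
3 works (last occupied day: Wed): for example Refactor -> Mon, Deploy -> Wed, Review -> Mon, Launch -> Mon, QA -> Tue.

3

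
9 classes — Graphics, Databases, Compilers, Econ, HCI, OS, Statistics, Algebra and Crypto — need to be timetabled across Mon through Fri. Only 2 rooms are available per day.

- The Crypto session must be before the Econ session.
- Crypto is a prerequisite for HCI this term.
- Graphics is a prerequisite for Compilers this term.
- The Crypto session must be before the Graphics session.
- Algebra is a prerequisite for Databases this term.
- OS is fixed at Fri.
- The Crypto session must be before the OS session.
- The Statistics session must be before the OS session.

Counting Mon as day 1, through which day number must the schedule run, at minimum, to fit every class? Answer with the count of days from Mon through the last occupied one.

5

The precedence chain requires at least 3 distinct days.
With at most 2 per day and 9 classes, at least 5 days are needed.
OS can't be placed before Fri — that is day 5 counting from Mon — so the schedule must run through at least 5 days.
5 works (last occupied day: Fri): for example Algebra -> Mon; HCI -> Thu; OS -> Fri; Compilers -> Wed; Crypto -> Mon; Graphics -> Tue; Econ -> Wed; Databases -> Tue; Statistics -> Thu.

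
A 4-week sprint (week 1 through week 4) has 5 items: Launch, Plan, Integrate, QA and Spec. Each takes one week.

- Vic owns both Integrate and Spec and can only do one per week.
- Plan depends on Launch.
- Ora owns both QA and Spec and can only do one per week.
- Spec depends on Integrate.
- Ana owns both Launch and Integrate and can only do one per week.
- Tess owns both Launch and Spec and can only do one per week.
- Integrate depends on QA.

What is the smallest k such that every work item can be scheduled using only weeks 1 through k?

The precedence chain requires at least 3 distinct weeks.
3 works (last occupied week: week 3): for example Integrate=week 2, Plan=week 2, QA=week 1, Spec=week 3, Launch=week 1.

3 weeks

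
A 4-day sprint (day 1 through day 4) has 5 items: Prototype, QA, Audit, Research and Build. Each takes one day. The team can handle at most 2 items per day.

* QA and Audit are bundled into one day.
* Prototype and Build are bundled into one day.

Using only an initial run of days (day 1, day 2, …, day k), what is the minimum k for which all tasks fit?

3

With at most 2 per day and 5 tasks, at least 3 days are needed.
3 works (last occupied day: day 3): for example Build -> day 1, Audit -> day 2, Research -> day 3, Prototype -> day 1, QA -> day 2.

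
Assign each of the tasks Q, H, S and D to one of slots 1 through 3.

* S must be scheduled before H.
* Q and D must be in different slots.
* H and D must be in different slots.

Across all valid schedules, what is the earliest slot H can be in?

2

Precedence pushes H to at least 2.
H at 2 is achievable: S -> 1; D -> 3; H -> 2; Q -> 1.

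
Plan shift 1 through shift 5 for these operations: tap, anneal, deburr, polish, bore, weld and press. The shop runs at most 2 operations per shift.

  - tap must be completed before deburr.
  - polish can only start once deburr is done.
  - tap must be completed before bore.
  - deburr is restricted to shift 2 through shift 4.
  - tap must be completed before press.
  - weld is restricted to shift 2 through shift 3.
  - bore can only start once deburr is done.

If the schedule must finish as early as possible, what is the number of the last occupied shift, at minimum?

4

The precedence chain requires at least 3 distinct shifts.
With at most 2 per shift and 7 operations, at least 4 shifts are needed.
4 works (last occupied shift: shift 4): for example tap=shift 1, bore=shift 3, press=shift 4, anneal=shift 1, weld=shift 2, polish=shift 3, deburr=shift 2.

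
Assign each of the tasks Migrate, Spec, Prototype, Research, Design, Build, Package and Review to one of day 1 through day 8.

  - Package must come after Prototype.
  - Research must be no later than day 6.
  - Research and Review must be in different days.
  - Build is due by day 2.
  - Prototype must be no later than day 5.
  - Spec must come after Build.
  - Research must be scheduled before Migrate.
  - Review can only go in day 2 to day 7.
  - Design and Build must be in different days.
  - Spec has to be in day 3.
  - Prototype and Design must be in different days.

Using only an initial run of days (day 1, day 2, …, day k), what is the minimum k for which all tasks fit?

3

The precedence chain requires at least 2 distinct days.
Spec can't be placed before day 3, so the schedule must run through at least day 3.
3 works (last occupied day: day 3): for example Prototype in day 1; Package in day 2; Spec in day 3; Migrate in day 2; Build in day 1; Research in day 1; Design in day 2; Review in day 2.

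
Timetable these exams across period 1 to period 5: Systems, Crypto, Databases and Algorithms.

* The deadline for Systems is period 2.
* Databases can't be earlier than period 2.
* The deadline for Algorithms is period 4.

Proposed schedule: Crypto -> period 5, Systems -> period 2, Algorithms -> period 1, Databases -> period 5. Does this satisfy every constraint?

The deadline for Algorithms is period 4 — holds.
The deadline for Systems is period 2 — holds.
Databases can't be earlier than period 2 — holds.

Valid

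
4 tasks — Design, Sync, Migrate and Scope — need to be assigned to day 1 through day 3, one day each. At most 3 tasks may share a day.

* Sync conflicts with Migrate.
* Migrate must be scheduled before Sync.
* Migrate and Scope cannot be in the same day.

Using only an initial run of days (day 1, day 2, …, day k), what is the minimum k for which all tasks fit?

2 days

The precedence chain requires at least 2 distinct days.
With at most 3 per day and 4 tasks, at least 2 days are needed.
2 works (last occupied day: day 2): for example Scope -> day 2; Design -> day 1; Migrate -> day 1; Sync -> day 2.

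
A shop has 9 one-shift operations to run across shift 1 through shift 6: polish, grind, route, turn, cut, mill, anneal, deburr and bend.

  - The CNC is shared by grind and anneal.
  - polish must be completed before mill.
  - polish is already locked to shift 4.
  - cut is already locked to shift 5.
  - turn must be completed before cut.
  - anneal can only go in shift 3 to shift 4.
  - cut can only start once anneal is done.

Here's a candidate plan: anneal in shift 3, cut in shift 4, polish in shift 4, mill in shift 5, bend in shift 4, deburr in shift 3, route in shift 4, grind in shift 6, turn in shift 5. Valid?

No — it violates: turn must be completed before cut

turn must be completed before cut — violated.
cut can only start once anneal is done — holds.
polish must be completed before mill — holds.
polish is already locked to shift 4 — holds.
The CNC is shared by grind and anneal — holds.
anneal can only go in shift 3 to shift 4 — holds.
cut is already locked to shift 5 — violated.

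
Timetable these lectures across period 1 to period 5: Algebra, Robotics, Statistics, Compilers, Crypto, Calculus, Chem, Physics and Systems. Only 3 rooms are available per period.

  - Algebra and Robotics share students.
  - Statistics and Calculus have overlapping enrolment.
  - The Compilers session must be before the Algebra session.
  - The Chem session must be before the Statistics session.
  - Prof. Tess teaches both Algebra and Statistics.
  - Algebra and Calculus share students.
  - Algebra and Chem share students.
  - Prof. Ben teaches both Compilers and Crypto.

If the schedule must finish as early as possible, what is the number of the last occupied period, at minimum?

3

The precedence chain requires at least 2 distinct periods.
With at most 3 per period and 9 lectures, at least 3 periods are needed.
3 works (last occupied period: period 3): for example Crypto=period 2, Compilers=period 1, Physics=period 2, Robotics=period 3, Statistics=period 3, Algebra=period 2, Systems=period 3, Calculus=period 1, Chem=period 1.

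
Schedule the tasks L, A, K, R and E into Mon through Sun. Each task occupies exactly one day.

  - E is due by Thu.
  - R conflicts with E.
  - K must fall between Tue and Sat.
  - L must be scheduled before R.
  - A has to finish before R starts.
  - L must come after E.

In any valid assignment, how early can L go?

Tue

Precedence pushes L to at least Tue; downstream work caps L at Sat.
L at Tue is achievable: K -> Tue; E -> Mon; R -> Wed; L -> Tue; A -> Mon.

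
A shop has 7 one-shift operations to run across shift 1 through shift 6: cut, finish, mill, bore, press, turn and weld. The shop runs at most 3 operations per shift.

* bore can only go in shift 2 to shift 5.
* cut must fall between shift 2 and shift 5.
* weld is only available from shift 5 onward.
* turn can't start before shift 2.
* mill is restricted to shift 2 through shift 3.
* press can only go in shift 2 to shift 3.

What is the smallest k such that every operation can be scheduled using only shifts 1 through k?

With at most 3 per shift and 7 operations, at least 3 shifts are needed.
weld can't be placed before shift 5, so the schedule must run through at least shift 5.
5 works (last occupied shift: shift 5): for example finish=shift 1, turn=shift 3, weld=shift 5, cut=shift 2, press=shift 2, bore=shift 3, mill=shift 2.

5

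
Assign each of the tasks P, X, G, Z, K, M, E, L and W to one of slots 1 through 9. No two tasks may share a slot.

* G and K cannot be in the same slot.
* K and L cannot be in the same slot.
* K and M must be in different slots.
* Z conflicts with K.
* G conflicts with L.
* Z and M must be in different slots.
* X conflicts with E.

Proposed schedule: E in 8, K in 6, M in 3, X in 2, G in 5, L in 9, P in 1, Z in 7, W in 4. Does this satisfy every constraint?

Yes

K and M must be in different slots — holds.
Z conflicts with K — holds.
X conflicts with E — holds.
K and L cannot be in the same slot — holds.
G and K cannot be in the same slot — holds.
Z and M must be in different slots — holds.
G conflicts with L — holds.
No two tasks may share a slot — holds.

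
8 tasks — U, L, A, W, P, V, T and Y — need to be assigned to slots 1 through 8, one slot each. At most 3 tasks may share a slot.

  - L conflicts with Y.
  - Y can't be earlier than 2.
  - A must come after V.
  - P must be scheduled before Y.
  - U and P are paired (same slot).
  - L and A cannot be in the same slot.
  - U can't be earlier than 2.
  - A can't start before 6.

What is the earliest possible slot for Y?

Y is available from 2; precedence pushes Y to at least 3.
Y at 3 is achievable: V -> 1; T -> 2; W -> 1; U -> 2; P -> 2; L -> 1; A -> 6; Y -> 3.

3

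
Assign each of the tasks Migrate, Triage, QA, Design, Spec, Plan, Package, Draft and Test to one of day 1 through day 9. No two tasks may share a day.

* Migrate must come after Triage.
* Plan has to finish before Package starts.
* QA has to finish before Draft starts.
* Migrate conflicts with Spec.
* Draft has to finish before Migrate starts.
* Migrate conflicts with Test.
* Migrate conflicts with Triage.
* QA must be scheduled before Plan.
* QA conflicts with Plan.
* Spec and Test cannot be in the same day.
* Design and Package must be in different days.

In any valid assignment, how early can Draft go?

day 2

Precedence pushes Draft to at least day 2; downstream work caps Draft at day 8.
Draft at day 2 is achievable: Triage in day 3, Test in day 9, Plan in day 5, Package in day 6, QA in day 1, Draft in day 2, Design in day 7, Migrate in day 4, Spec in day 8.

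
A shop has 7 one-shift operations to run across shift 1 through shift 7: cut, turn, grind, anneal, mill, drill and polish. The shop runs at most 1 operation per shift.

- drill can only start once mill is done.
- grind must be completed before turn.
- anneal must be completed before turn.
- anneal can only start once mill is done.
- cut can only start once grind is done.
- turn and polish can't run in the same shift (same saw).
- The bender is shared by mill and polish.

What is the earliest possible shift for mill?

shift 1

Downstream work caps mill at shift 5.
mill at shift 1 is achievable: turn=shift 4; anneal=shift 3; mill=shift 1; cut=shift 5; grind=shift 2; polish=shift 7; drill=shift 6.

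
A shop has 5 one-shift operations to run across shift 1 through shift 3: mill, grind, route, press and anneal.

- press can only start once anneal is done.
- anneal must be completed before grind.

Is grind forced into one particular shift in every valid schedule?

grind can be shift 2 (e.g. mill in shift 1, anneal in shift 1, grind in shift 2, route in shift 1, press in shift 2) or shift 3 (e.g. grind in shift 3, press in shift 2, anneal in shift 1, route in shift 1, mill in shift 1).

No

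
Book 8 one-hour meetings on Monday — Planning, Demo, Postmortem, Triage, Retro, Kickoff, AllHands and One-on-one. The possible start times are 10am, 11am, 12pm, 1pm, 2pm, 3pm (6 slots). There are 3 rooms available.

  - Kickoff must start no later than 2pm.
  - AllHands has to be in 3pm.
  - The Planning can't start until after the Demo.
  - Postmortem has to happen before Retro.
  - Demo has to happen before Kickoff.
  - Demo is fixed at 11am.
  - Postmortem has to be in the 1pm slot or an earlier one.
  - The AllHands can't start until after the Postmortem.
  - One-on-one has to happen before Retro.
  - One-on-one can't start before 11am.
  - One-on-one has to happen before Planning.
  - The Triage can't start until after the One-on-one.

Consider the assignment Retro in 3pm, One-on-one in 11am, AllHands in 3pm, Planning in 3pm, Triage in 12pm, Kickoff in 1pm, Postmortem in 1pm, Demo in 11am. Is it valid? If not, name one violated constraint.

Postmortem has to be in the 1pm slot or an earlier one — holds.
One-on-one has to happen before Planning — holds.
AllHands has to be in 3pm — holds.
One-on-one has to happen before Retro — holds.
Demo has to happen before Kickoff — holds.
Demo is fixed at 11am — holds.
Kickoff must start no later than 2pm — holds.
The Triage can't start until after the One-on-one — holds.
The AllHands can't start until after the Postmortem — holds.
There are 3 rooms available — holds.
Postmortem has to happen before Retro — holds.
One-on-one can't start before 11am — holds.
The Planning can't start until after the Demo — holds.

Valid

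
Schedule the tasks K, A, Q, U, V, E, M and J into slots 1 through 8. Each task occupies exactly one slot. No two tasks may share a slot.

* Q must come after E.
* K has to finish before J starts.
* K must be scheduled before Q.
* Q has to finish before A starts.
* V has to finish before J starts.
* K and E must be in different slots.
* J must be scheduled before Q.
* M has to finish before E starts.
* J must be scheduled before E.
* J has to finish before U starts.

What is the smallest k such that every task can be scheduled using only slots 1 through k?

The precedence chain requires at least 5 distinct slots.
With at most 1 per slot and 8 tasks, at least 8 slots are needed.
8 works (last occupied slot: 8): for example E=5; J=3; U=8; A=7; Q=6; M=4; V=2; K=1.

8 slots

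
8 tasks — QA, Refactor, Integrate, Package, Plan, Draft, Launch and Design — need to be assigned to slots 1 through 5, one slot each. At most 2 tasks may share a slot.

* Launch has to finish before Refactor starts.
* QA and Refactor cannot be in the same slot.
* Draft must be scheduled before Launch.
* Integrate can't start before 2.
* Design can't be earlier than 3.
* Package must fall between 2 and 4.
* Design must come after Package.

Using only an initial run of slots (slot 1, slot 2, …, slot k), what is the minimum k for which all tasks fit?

4 slots

The precedence chain requires at least 3 distinct slots.
With at most 2 per slot and 8 tasks, at least 4 slots are needed.
4 works (last occupied slot: 4): for example Draft=1; Design=3; QA=1; Integrate=2; Package=2; Plan=4; Launch=3; Refactor=4.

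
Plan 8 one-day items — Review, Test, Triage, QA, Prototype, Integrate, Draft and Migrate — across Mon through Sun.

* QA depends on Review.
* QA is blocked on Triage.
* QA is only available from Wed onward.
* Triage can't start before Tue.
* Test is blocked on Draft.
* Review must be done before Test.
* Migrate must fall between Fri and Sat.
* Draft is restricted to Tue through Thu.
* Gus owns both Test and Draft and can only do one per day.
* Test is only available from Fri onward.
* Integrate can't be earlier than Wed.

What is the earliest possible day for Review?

Mon

Downstream work caps Review at Sat.
Review at Mon is achievable: Integrate in Wed; Draft in Tue; Migrate in Fri; Review in Mon; Triage in Tue; Test in Fri; Prototype in Mon; QA in Wed.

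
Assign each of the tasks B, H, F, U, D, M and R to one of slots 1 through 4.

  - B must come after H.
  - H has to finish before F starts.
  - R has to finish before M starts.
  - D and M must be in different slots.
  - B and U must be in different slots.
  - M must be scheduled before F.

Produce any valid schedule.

U=1; B=2; M=2; F=3; H=1; R=1; D=1

Checking: R(1) before M(2); H(1) before B(2); H(1) before F(3); M(2) before F(3); D(1) != M(2); B(2) != U(1).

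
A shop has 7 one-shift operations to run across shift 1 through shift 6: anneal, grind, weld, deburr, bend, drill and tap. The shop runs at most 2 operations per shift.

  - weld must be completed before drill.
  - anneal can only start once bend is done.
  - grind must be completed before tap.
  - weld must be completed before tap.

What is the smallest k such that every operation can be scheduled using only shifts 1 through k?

4

The precedence chain requires at least 2 distinct shifts.
With at most 2 per shift and 7 operations, at least 4 shifts are needed.
4 works (last occupied shift: shift 4): for example weld -> shift 1, grind -> shift 1, anneal -> shift 3, deburr -> shift 4, tap -> shift 2, bend -> shift 2, drill -> shift 3.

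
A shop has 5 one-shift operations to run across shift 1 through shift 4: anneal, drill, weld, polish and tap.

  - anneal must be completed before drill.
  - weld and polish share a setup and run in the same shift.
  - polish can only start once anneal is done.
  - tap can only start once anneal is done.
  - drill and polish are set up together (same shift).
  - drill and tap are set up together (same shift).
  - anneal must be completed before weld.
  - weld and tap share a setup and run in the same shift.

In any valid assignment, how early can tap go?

shift 2

Precedence pushes tap to at least shift 2.
tap at shift 2 is achievable: drill in shift 2, weld in shift 2, polish in shift 2, tap in shift 2, anneal in shift 1.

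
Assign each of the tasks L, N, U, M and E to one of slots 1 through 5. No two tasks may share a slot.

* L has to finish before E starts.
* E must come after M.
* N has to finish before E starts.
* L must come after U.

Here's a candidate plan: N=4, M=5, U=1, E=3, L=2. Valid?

L has to finish before E starts — holds.
E must come after M — violated.
No two tasks may share a slot — holds.
L must come after U — holds.
N has to finish before E starts — violated.

No — it violates: E must come after M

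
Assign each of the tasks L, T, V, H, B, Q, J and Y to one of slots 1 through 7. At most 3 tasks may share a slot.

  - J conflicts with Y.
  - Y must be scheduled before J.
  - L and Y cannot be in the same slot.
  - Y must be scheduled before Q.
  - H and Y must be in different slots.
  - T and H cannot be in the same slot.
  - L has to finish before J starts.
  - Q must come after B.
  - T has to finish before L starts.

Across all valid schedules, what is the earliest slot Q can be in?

Precedence pushes Q to at least 2.
Q at 2 is achievable: T in 1, Q in 2, B in 1, Y in 1, L in 2, J in 3, H in 3, V in 2.

2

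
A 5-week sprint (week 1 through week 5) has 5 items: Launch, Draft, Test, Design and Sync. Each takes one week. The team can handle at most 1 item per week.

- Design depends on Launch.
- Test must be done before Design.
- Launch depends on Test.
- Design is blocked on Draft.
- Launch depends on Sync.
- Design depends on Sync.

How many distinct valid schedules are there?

8

Splitting on Launch: it can be week 3 (2), week 4 (6). Listing each branch's schedules as (Draft, Test, Design, Sync) by week number:
Launch=week 3: (4,1,5,2) (4,2,5,1) — 2.
Launch=week 4: (1,2,5,3) (1,3,5,2) (2,1,5,3) (2,3,5,1) (3,1,5,2) (3,2,5,1) — 6.
Summing: 2 + 6 = 8.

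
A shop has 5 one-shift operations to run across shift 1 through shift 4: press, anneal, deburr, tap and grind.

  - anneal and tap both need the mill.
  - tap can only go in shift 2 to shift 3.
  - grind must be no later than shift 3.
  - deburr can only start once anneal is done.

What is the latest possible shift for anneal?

Downstream work caps anneal at shift 3.
anneal at shift 3 is achievable: anneal=shift 3; tap=shift 2; grind=shift 1; deburr=shift 4; press=shift 1.

shift 3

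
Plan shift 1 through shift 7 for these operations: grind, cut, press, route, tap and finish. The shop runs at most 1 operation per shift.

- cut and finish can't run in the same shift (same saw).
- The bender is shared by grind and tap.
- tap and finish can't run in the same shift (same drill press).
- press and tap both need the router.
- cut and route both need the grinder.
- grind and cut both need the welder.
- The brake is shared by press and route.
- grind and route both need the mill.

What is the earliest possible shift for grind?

shift 1

grind at shift 1 is achievable: cut in shift 2; finish in shift 6; press in shift 3; grind in shift 1; tap in shift 5; route in shift 4.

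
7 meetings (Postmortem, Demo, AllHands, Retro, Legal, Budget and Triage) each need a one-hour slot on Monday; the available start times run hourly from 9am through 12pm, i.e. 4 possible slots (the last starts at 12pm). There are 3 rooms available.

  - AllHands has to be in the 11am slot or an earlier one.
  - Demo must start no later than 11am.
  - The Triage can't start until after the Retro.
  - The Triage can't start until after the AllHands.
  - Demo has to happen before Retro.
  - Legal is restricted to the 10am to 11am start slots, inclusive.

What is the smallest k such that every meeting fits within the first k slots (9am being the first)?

The precedence chain requires at least 3 distinct slots.
With at most 3 per slot and 7 meetings, at least 3 slots are needed.
3 works (last occupied slot: 11am): for example Legal in 10am; Demo in 9am; Budget in 10am; AllHands in 9am; Postmortem in 9am; Retro in 10am; Triage in 11am.

3 slots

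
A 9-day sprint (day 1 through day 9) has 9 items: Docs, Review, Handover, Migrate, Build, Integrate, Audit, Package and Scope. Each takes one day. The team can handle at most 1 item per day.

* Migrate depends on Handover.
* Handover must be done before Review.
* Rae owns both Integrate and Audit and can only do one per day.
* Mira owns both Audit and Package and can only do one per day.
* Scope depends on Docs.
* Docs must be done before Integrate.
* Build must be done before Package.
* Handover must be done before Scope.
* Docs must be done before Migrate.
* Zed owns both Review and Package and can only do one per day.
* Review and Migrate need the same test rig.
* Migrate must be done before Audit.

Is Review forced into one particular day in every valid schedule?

No

Review can be day 2 (e.g. Integrate in day 7; Docs in day 3; Scope in day 5; Audit in day 8; Migrate in day 4; Handover in day 1; Build in day 6; Package in day 9; Review in day 2) or day 3 (e.g. Docs in day 1, Build in day 6, Audit in day 8, Integrate in day 7, Scope in day 5, Migrate in day 4, Package in day 9, Handover in day 2, Review in day 3).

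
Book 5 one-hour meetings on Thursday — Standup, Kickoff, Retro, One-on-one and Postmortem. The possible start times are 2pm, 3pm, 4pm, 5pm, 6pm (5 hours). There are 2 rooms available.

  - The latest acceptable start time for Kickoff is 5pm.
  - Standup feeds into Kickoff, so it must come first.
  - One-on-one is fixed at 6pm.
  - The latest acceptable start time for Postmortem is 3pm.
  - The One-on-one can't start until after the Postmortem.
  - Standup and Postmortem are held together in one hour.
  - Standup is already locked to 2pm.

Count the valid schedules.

12

Splitting on Kickoff: it can be 3pm (4), 4pm (4), 5pm (4). Listing each branch's schedules as (Standup, Retro, One-on-one, Postmortem):
Kickoff=3pm: (2pm,3pm,6pm,2pm) (2pm,4pm,6pm,2pm) (2pm,5pm,6pm,2pm) (2pm,6pm,6pm,2pm) — 4.
Kickoff=4pm: (2pm,3pm,6pm,2pm) (2pm,4pm,6pm,2pm) (2pm,5pm,6pm,2pm) (2pm,6pm,6pm,2pm) — 4.
Kickoff=5pm: (2pm,3pm,6pm,2pm) (2pm,4pm,6pm,2pm) (2pm,5pm,6pm,2pm) (2pm,6pm,6pm,2pm) — 4.
Summing: 4 + 4 + 4 = 12.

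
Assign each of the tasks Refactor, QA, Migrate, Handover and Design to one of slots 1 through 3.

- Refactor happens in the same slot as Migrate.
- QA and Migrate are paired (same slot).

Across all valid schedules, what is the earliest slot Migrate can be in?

1

Migrate at 1 is achievable: Migrate=1; Handover=1; Refactor=1; QA=1; Design=1.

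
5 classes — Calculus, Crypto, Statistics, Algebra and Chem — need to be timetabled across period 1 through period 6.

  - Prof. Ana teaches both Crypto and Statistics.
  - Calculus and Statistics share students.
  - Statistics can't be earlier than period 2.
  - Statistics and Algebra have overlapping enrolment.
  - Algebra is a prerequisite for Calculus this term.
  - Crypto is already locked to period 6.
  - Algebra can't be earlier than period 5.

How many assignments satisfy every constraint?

18

Splitting on Statistics: it can be period 2 (6), period 3 (6), period 4 (6). Listing each branch's schedules as (Calculus, Crypto, Algebra, Chem) by period number:
Statistics=period 2: (6,6,5,1) (6,6,5,2) (6,6,5,3) (6,6,5,4) (6,6,5,5) (6,6,5,6) — 6.
Statistics=period 3: (6,6,5,1) (6,6,5,2) (6,6,5,3) (6,6,5,4) (6,6,5,5) (6,6,5,6) — 6.
Statistics=period 4: (6,6,5,1) (6,6,5,2) (6,6,5,3) (6,6,5,4) (6,6,5,5) (6,6,5,6) — 6.
Summing: 6 + 6 + 6 = 18.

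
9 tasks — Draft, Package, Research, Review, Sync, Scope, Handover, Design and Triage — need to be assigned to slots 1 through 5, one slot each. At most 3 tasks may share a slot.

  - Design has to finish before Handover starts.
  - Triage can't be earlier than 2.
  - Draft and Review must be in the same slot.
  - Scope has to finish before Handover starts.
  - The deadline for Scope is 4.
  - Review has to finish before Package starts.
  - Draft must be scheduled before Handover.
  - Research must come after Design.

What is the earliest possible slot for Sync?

1

Sync at 1 is achievable: Draft=2, Triage=2, Review=2, Package=3, Design=1, Sync=1, Research=3, Handover=3, Scope=1.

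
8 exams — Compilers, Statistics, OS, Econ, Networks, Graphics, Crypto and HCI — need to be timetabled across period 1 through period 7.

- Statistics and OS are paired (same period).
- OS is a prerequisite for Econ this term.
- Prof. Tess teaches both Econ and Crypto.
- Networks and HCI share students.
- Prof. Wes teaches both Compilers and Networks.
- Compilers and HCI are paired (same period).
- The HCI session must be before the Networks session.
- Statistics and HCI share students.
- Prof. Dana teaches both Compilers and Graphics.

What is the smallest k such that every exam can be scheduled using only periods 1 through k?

3

The precedence chain requires at least 2 distinct periods.
Could 2 periods be enough, i.e. nothing placed later than period 2? No: Econ must come after OS (at period 1 or later) → {period 2}; OS must come before Econ (at period 2 or earlier) → {period 1}; Networks must come after HCI (at period 1 or later) → {period 2}; HCI must come before Networks (at period 2 or earlier) → {period 1}; Statistics must be in the same period as OS (in {period 1}) → {period 1}; HCI can't share with Statistics (period 1) → nothing is left.
So 2 periods is not enough.
3 works (last occupied period: period 3): for example HCI=period 2, Statistics=period 1, Econ=period 2, Networks=period 3, OS=period 1, Compilers=period 2, Crypto=period 1, Graphics=period 1.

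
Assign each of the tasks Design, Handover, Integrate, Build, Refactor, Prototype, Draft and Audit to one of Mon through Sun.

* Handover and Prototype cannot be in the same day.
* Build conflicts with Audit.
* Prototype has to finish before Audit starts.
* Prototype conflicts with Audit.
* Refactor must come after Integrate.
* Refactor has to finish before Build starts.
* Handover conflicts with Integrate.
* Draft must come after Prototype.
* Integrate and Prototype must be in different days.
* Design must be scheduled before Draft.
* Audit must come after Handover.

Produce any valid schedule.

Audit in Thu; Refactor in Tue; Prototype in Tue; Draft in Wed; Handover in Wed; Design in Mon; Build in Wed; Integrate in Mon

Checking: Prototype(Tue) before Draft(Wed); Design(Mon) before Draft(Wed); Integrate(Mon) before Refactor(Tue); Refactor(Tue) before Build(Wed); Handover(Wed) before Audit(Thu); Prototype(Tue) before Audit(Thu); Handover(Wed) != Integrate(Mon); Handover(Wed) != Prototype(Tue); Build(Wed) != Audit(Thu); Prototype(Tue) != Audit(Thu); Integrate(Mon) != Prototype(Tue).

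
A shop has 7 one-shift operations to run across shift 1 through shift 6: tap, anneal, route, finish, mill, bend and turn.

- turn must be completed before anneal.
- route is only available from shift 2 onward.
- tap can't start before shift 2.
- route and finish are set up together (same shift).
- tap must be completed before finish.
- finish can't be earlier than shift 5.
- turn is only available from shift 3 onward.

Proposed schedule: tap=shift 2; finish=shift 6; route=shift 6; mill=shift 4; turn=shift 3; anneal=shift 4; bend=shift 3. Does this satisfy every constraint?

Yes

tap can't start before shift 2 — holds.
tap must be completed before finish — holds.
turn is only available from shift 3 onward — holds.
finish can't be earlier than shift 5 — holds.
route and finish are set up together (same shift) — holds.
turn must be completed before anneal — holds.
route is only available from shift 2 onward — holds.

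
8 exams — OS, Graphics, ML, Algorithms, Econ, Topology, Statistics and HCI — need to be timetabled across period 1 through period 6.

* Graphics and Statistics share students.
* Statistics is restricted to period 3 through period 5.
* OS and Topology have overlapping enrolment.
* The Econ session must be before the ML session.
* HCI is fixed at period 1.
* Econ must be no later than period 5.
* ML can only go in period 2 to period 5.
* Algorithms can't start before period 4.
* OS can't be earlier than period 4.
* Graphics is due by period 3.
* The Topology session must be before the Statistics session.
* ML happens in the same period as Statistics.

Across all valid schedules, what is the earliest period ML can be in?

ML is available from period 2; ML must be in the same period as Statistics, which can't be before period 3, so ML is at least period 3; ML's own window allows nothing later than period 5.
ML at period 3 is achievable: Statistics in period 3, Econ in period 1, Algorithms in period 4, OS in period 4, HCI in period 1, ML in period 3, Graphics in period 1, Topology in period 1.

period 3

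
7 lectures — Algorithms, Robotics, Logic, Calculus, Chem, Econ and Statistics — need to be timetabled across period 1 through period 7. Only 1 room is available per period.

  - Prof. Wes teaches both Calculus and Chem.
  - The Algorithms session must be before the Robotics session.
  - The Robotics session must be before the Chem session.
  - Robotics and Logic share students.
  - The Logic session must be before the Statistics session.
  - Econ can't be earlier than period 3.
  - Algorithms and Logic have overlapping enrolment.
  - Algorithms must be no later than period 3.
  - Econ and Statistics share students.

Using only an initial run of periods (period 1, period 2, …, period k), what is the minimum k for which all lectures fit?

7

The precedence chain requires at least 3 distinct periods.
With at most 1 per period and 7 lectures, at least 7 periods are needed.
7 works (last occupied period: period 7): for example Chem -> period 5; Econ -> period 3; Logic -> period 4; Calculus -> period 7; Robotics -> period 2; Algorithms -> period 1; Statistics -> period 6.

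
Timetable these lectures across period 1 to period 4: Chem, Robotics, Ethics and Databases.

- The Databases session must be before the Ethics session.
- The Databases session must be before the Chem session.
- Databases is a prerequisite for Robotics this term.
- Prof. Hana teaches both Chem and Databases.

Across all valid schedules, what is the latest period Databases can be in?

Downstream work caps Databases at period 3.
Databases at period 3 is achievable: Robotics -> period 4, Chem -> period 4, Ethics -> period 4, Databases -> period 3.

period 3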